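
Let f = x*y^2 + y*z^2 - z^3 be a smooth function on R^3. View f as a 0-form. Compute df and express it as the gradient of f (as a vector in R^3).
df = (y^2) dx + (2*x*y + z^2) dy + (z*(2*y - 3*z)) dz; grad f = (y^2, 2*x*y + z^2, z*(2*y - 3*z))

For a 0-form f, d f = (∂f/∂x) dx + (∂f/∂y) dy + (∂f/∂z) dz. The components of the vector representation are exactly the entries of grad f in Cartesian coordinates:
  ∂f/∂x = y^2
  ∂f/∂y = 2*x*y + z^2
  ∂f/∂z = z*(2*y - 3*z).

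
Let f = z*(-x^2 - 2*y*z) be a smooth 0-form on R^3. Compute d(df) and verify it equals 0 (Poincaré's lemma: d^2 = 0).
d(df) = 0

Step 1: df = sum_i (∂f/∂x_i) dx_i = (-2*x*z) dx + (-2*z^2) dy + (-x^2 - 4*y*z) dz.
Step 2: Apply d again. Using the 1-form formula, the coefficient of dx ∧ dy in d(df) is ∂^2 f/∂x ∂y - ∂^2 f/∂y ∂x = (0) - (0) = 0 (equality of mixed partials for smooth f).
Similarly for dx ∧ dz and dy ∧ dz — all coefficients vanish. So d(df) = 0.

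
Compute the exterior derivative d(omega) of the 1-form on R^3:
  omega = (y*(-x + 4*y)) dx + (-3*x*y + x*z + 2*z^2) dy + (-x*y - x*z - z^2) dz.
d(omega) = (x - 11*y + z) dx ∧ dy + (-y - z) dx ∧ dz + (-2*x - 4*z) dy ∧ dz

For a 1-form omega = sum_i f_i dx_i, the exterior derivative is
  d(omega) = sum_{i < j} (∂f_j/∂x_i - ∂f_i/∂x_j) dx_i ∧ dx_j.
  coefficient of dx ∧ dy: ∂f_2/∂x - ∂f_1/∂y = ∂(-3*x*y + x*z + 2*z^2)/∂x - ∂(y*(-x + 4*y))/∂y = x - 11*y + z
  coefficient of dx ∧ dz: ∂f_3/∂x - ∂f_1/∂z = ∂(-x*y - x*z - z^2)/∂x - ∂(y*(-x + 4*y))/∂z = -y - z
  coefficient of dy ∧ dz: ∂f_3/∂y - ∂f_2/∂z = ∂(-x*y - x*z - z^2)/∂y - ∂(-3*x*y + x*z + 2*z^2)/∂z = -2*x - 4*z
Assembling: d(omega) = (x - 11*y + z) dx ∧ dy + (-y - z) dx ∧ dz + (-2*x - 4*z) dy ∧ dz.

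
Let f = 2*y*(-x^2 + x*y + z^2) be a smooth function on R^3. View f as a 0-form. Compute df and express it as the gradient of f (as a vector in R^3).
df = (2*y*(-2*x + y)) dx + (-2*x^2 + 4*x*y + 2*z^2) dy + (4*y*z) dz; grad f = (2*y*(-2*x + y), -2*x^2 + 4*x*y + 2*z^2, 4*y*z)

For a 0-form f, d f = (∂f/∂x) dx + (∂f/∂y) dy + (∂f/∂z) dz. The components of the vector representation are exactly the entries of grad f in Cartesian coordinates:
  ∂f/∂x = 2*y*(-2*x + y)
  ∂f/∂y = -2*x^2 + 4*x*y + 2*z^2
  ∂f/∂z = 4*y*z.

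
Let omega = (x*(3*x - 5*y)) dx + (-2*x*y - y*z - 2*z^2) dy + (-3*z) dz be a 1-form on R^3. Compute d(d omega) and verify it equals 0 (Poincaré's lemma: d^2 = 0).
d(d omega) = 0

Step 1: d omega = sum_{i<j} (∂f_j/∂x_i - ∂f_i/∂x_j) dx_i ∧ dx_j:
  coeff of dx ∧ dy: 5*x - 2*y
  coeff of dx ∧ dz: 0
  coeff of dy ∧ dz: y + 4*z
Step 2: Apply d again to each 2-form coefficient. The only possible 3-form in R^3 is dx ∧ dy ∧ dz, with coefficient
  ∂(coeff of dy∧dz)/∂x - ∂(coeff of dx∧dz)/∂y + ∂(coeff of dx∧dy)/∂z
  = ∂/∂x (y + 4*z) - ∂/∂y (0) + ∂/∂z (5*x - 2*y).
Each of these terms simplifies to sums of mixed partials that cancel in pairs. The result is 0 (by equality of mixed partials for smooth functions — Schwarz / Clairaut).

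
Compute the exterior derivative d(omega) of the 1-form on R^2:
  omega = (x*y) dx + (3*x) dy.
d(omega) = (3 - x) dx ∧ dy

For a 1-form omega = sum_i f_i dx_i, the exterior derivative is
  d(omega) = sum_{i < j} (∂f_j/∂x_i - ∂f_i/∂x_j) dx_i ∧ dx_j.
  coefficient of dx ∧ dy: ∂f_2/∂x - ∂f_1/∂y = ∂(3*x)/∂x - ∂(x*y)/∂y = 3 - x
Assembling: d(omega) = (3 - x) dx ∧ dy.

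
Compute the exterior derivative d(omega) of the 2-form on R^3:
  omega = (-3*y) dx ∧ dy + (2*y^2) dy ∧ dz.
d(omega) = 0

For a 2-form omega = sum_{i<j} g_{ij} dx_i ∧ dx_j, the exterior derivative is
  d(omega) = sum_{i<j} d(g_{ij}) ∧ dx_i ∧ dx_j = sum_{i<j, k} (∂g_{ij}/∂x_k) dx_k ∧ dx_i ∧ dx_j.
Expand each term, using dx_k ∧ dx_i ∧ dx_j = sgn(permutation) dx_{(a)} ∧ dx_{(b)} ∧ dx_{(c)} with (a < b < c) sorted:

Collecting like 3-forms: d(omega) = 0.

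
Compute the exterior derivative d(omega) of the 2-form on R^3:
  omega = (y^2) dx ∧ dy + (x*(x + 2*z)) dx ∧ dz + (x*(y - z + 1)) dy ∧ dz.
d(omega) = (y - z + 1) dx ∧ dy ∧ dz

For a 2-form omega = sum_{i<j} g_{ij} dx_i ∧ dx_j, the exterior derivative is
  d(omega) = sum_{i<j} d(g_{ij}) ∧ dx_i ∧ dx_j = sum_{i<j, k} (∂g_{ij}/∂x_k) dx_k ∧ dx_i ∧ dx_j.
Expand each term, using dx_k ∧ dx_i ∧ dx_j = sgn(permutation) dx_{(a)} ∧ dx_{(b)} ∧ dx_{(c)} with (a < b < c) sorted:
  d(x*(y - z + 1)) includes (∂/∂x)(x*(y - z + 1)) dx = (y - z + 1) dx, which multiplied by dy ∧ dz gives (y - z + 1) dx ∧ dy ∧ dz
Collecting like 3-forms: d(omega) = (y - z + 1) dx ∧ dy ∧ dz.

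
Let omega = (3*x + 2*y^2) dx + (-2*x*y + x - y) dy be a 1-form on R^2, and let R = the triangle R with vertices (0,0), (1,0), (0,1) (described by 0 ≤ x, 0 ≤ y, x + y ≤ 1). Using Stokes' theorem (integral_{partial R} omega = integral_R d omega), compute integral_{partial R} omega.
integral_(partial R) omega = -1/2

Stokes: integral_partial_R omega = integral_R d omega with d omega = (∂Q/∂x - ∂P/∂y) dx ∧ dy.
  ∂Q/∂x = 1 - 2*y
  ∂P/∂y = 4*y
  integrand = ∂Q/∂x - ∂P/∂y = 1 - 6*y.
Integrating over R: integral_0^1 integral_0^{1-x} (1 - 6*y) dy dx = -1/2.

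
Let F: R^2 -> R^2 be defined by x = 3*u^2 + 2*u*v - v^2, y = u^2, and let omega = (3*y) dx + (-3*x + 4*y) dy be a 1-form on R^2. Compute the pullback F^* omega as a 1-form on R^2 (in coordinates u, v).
F^* omega = (2*u*(4*u^2 - 3*u*v + 3*v^2)) du + (6*u^2*(u - v)) dv

Using F^*(f dg) = (f ∘ F) d(g ∘ F), substitute each coordinate x_i by F_i(u, v) in f_i, and replace dx_i by d F_i = (∂F_i/∂u) du + (∂F_i/∂v) dv.
  For the x component: f_1(F) = 3*u^2; d F_1 = (6*u + 2*v) du + (2*u - 2*v) dv
  For the y component: f_2(F) = -5*u^2 - 6*u*v + 3*v^2; d F_2 = (2*u) du + (0) dv
Combining and collecting du, dv coefficients:
  coeff of du: 2*u*(4*u^2 - 3*u*v + 3*v^2)
  coeff of dv: 6*u^2*(u - v)
F^* omega = (2*u*(4*u^2 - 3*u*v + 3*v^2)) du + (6*u^2*(u - v)) dv.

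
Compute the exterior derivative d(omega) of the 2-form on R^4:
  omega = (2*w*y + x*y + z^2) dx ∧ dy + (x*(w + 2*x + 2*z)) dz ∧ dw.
d(omega) = (2*z) dx ∧ dy ∧ dz + (2*y) dx ∧ dy ∧ dw + (w + 4*x + 2*z) dx ∧ dz ∧ dw

For a 2-form omega = sum_{i<j} g_{ij} dx_i ∧ dx_j, the exterior derivative is
  d(omega) = sum_{i<j} d(g_{ij}) ∧ dx_i ∧ dx_j = sum_{i<j, k} (∂g_{ij}/∂x_k) dx_k ∧ dx_i ∧ dx_j.
Expand each term, using dx_k ∧ dx_i ∧ dx_j = sgn(permutation) dx_{(a)} ∧ dx_{(b)} ∧ dx_{(c)} with (a < b < c) sorted:
  d(2*w*y + x*y + z^2) includes (∂/∂z)(2*w*y + x*y + z^2) dz = (2*z) dz, which multiplied by dx ∧ dy gives (2*z) dx ∧ dy ∧ dz
  d(2*w*y + x*y + z^2) includes (∂/∂w)(2*w*y + x*y + z^2) dw = (2*y) dw, which multiplied by dx ∧ dy gives (2*y) dx ∧ dy ∧ dw
  d(x*(w + 2*x + 2*z)) includes (∂/∂x)(x*(w + 2*x + 2*z)) dx = (w + 4*x + 2*z) dx, which multiplied by dz ∧ dw gives (w + 4*x + 2*z) dx ∧ dz ∧ dw
Collecting like 3-forms: d(omega) = (2*z) dx ∧ dy ∧ dz + (2*y) dx ∧ dy ∧ dw + (w + 4*x + 2*z) dx ∧ dz ∧ dw.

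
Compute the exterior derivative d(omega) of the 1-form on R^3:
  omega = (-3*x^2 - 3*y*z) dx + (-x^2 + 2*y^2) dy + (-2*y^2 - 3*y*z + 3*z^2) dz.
d(omega) = (-2*x + 3*z) dx ∧ dy + (3*y) dx ∧ dz + (-4*y - 3*z) dy ∧ dz

For a 1-form omega = sum_i f_i dx_i, the exterior derivative is
  d(omega) = sum_{i < j} (∂f_j/∂x_i - ∂f_i/∂x_j) dx_i ∧ dx_j.
  coefficient of dx ∧ dy: ∂f_2/∂x - ∂f_1/∂y = ∂(-x^2 + 2*y^2)/∂x - ∂(-3*x^2 - 3*y*z)/∂y = -2*x + 3*z
  coefficient of dx ∧ dz: ∂f_3/∂x - ∂f_1/∂z = ∂(-2*y^2 - 3*y*z + 3*z^2)/∂x - ∂(-3*x^2 - 3*y*z)/∂z = 3*y
  coefficient of dy ∧ dz: ∂f_3/∂y - ∂f_2/∂z = ∂(-2*y^2 - 3*y*z + 3*z^2)/∂y - ∂(-x^2 + 2*y^2)/∂z = -4*y - 3*z
Assembling: d(omega) = (-2*x + 3*z) dx ∧ dy + (3*y) dx ∧ dz + (-4*y - 3*z) dy ∧ dz.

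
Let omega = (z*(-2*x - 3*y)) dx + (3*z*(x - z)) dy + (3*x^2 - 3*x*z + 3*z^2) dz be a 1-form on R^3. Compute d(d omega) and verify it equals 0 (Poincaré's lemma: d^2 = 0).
d(d omega) = 0

Step 1: d omega = sum_{i<j} (∂f_j/∂x_i - ∂f_i/∂x_j) dx_i ∧ dx_j:
  coeff of dx ∧ dy: 6*z
  coeff of dx ∧ dz: 8*x + 3*y - 3*z
  coeff of dy ∧ dz: -3*x + 6*z
Step 2: Apply d again to each 2-form coefficient. The only possible 3-form in R^3 is dx ∧ dy ∧ dz, with coefficient
  ∂(coeff of dy∧dz)/∂x - ∂(coeff of dx∧dz)/∂y + ∂(coeff of dx∧dy)/∂z
  = ∂/∂x (-3*x + 6*z) - ∂/∂y (8*x + 3*y - 3*z) + ∂/∂z (6*z).
Each of these terms simplifies to sums of mixed partials that cancel in pairs. The result is 0 (by equality of mixed partials for smooth functions — Schwarz / Clairaut).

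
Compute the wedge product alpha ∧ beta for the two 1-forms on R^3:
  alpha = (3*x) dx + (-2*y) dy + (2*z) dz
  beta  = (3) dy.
alpha ∧ beta = (9*x) dx ∧ dy + (-6*z) dy ∧ dz

Distribute the wedge, using dx_i ∧ dx_j = -dx_j ∧ dx_i and dx_i ∧ dx_i = 0. For each pair (i, j) with i < j, the coefficient of dx_i ∧ dx_j in alpha ∧ beta is (alpha_i * beta_j - alpha_j * beta_i). Collecting: alpha ∧ beta = (9*x) dx ∧ dy + (-6*z) dy ∧ dz.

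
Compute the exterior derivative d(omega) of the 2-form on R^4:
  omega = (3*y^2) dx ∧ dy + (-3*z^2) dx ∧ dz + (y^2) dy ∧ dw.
d(omega) = 0

For a 2-form omega = sum_{i<j} g_{ij} dx_i ∧ dx_j, the exterior derivative is
  d(omega) = sum_{i<j} d(g_{ij}) ∧ dx_i ∧ dx_j = sum_{i<j, k} (∂g_{ij}/∂x_k) dx_k ∧ dx_i ∧ dx_j.
Expand each term, using dx_k ∧ dx_i ∧ dx_j = sgn(permutation) dx_{(a)} ∧ dx_{(b)} ∧ dx_{(c)} with (a < b < c) sorted:

Collecting like 3-forms: d(omega) = 0.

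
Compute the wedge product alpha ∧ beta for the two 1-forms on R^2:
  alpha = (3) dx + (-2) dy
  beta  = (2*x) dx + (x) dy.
alpha ∧ beta = (7*x) dx ∧ dy

Distribute the wedge, using dx_i ∧ dx_j = -dx_j ∧ dx_i and dx_i ∧ dx_i = 0. For each pair (i, j) with i < j, the coefficient of dx_i ∧ dx_j in alpha ∧ beta is (alpha_i * beta_j - alpha_j * beta_i). Collecting: alpha ∧ beta = (7*x) dx ∧ dy.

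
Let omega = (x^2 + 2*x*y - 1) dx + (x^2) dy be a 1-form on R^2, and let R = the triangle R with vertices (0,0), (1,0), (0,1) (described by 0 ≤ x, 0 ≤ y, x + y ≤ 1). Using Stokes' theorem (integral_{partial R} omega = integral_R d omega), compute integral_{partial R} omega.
integral_(partial R) omega = 0

Stokes: integral_partial_R omega = integral_R d omega with d omega = (∂Q/∂x - ∂P/∂y) dx ∧ dy.
  ∂Q/∂x = 2*x
  ∂P/∂y = 2*x
  integrand = ∂Q/∂x - ∂P/∂y = 0.
Integrating over R: integral_0^1 integral_0^{1-x} (0) dy dx = 0.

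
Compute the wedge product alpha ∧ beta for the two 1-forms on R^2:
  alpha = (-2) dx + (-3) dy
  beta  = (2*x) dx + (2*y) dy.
alpha ∧ beta = (6*x - 4*y) dx ∧ dy

Distribute the wedge, using dx_i ∧ dx_j = -dx_j ∧ dx_i and dx_i ∧ dx_i = 0. For each pair (i, j) with i < j, the coefficient of dx_i ∧ dx_j in alpha ∧ beta is (alpha_i * beta_j - alpha_j * beta_i). Collecting: alpha ∧ beta = (6*x - 4*y) dx ∧ dy.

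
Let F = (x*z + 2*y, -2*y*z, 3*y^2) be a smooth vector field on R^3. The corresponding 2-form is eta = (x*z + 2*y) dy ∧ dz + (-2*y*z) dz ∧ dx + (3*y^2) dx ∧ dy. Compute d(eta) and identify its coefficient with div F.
d(eta) = (-z) dx ∧ dy ∧ dz; div F = -z

For a 2-form in R^3 of the form above, applying d gives a 3-form with coefficient ∂P/∂x + ∂Q/∂y + ∂R/∂z:
  ∂P/∂x = z
  ∂Q/∂y = -2*z
  ∂R/∂z = 0
Sum = -z, which is exactly div F.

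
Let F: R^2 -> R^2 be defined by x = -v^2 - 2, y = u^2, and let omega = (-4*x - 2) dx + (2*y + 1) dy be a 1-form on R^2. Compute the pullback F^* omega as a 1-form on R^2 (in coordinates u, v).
F^* omega = (4*u^3 + 2*u) du + (-8*v^3 - 12*v) dv

Using F^*(f dg) = (f ∘ F) d(g ∘ F), substitute each coordinate x_i by F_i(u, v) in f_i, and replace dx_i by d F_i = (∂F_i/∂u) du + (∂F_i/∂v) dv.
  For the x component: f_1(F) = 4*v^2 + 6; d F_1 = (0) du + (-2*v) dv
  For the y component: f_2(F) = 2*u^2 + 1; d F_2 = (2*u) du + (0) dv
Combining and collecting du, dv coefficients:
  coeff of du: 4*u^3 + 2*u
  coeff of dv: -8*v^3 - 12*v
F^* omega = (4*u^3 + 2*u) du + (-8*v^3 - 12*v) dv.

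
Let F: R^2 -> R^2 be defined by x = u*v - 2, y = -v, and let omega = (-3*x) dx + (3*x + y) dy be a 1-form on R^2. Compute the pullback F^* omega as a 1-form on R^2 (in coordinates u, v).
F^* omega = (3*v*(-u*v + 2)) du + (-3*u^2*v - 3*u*v + 6*u + v + 6) dv

Using F^*(f dg) = (f ∘ F) d(g ∘ F), substitute each coordinate x_i by F_i(u, v) in f_i, and replace dx_i by d F_i = (∂F_i/∂u) du + (∂F_i/∂v) dv.
  For the x component: f_1(F) = -3*u*v + 6; d F_1 = (v) du + (u) dv
  For the y component: f_2(F) = 3*u*v - v - 6; d F_2 = (0) du + (-1) dv
Combining and collecting du, dv coefficients:
  coeff of du: 3*v*(-u*v + 2)
  coeff of dv: -3*u^2*v - 3*u*v + 6*u + v + 6
F^* omega = (3*v*(-u*v + 2)) du + (-3*u^2*v - 3*u*v + 6*u + v + 6) dv.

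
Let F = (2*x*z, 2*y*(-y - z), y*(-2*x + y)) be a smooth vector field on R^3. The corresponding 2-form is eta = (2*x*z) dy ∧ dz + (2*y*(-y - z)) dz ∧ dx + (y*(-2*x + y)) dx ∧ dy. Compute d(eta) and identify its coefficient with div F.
d(eta) = (-4*y) dx ∧ dy ∧ dz; div F = -4*y

For a 2-form in R^3 of the form above, applying d gives a 3-form with coefficient ∂P/∂x + ∂Q/∂y + ∂R/∂z:
  ∂P/∂x = 2*z
  ∂Q/∂y = -4*y - 2*z
  ∂R/∂z = 0
Sum = -4*y, which is exactly div F.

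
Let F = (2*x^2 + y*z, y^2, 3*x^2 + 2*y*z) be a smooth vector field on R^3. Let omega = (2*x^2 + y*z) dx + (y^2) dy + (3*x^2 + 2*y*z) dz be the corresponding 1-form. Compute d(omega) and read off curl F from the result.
d(omega) = (2*z) dy ∧ dz + (-6*x + y) dz ∧ dx + (-z) dx ∧ dy; curl F = (2*z, -6*x + y, -z)

d omega = sum_{i<j} (∂f_j/∂x_i - ∂f_i/∂x_j) dx_i ∧ dx_j. Under the identification (dy ∧ dz, dz ∧ dx, dx ∧ dy) ↔ (e_x, e_y, e_z), the coefficients are exactly the components of curl F. Compute:
  ∂R/∂y - ∂Q/∂z = (2*z) - (0) = 2*z
  ∂P/∂z - ∂R/∂x = (y) - (6*x) = -6*x + y
  ∂Q/∂x - ∂P/∂y = (0) - (z) = -z.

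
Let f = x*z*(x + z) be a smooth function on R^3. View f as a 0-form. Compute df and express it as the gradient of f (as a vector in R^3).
df = (z*(2*x + z)) dx + (0) dy + (x*(x + 2*z)) dz; grad f = (z*(2*x + z), 0, x*(x + 2*z))

For a 0-form f, d f = (∂f/∂x) dx + (∂f/∂y) dy + (∂f/∂z) dz. The components of the vector representation are exactly the entries of grad f in Cartesian coordinates:
  ∂f/∂x = z*(2*x + z)
  ∂f/∂y = 0
  ∂f/∂z = x*(x + 2*z).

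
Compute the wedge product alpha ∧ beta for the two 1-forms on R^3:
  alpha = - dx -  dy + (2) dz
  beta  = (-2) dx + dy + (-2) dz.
alpha ∧ beta = (-3) dx ∧ dy + (6) dx ∧ dz

Distribute the wedge, using dx_i ∧ dx_j = -dx_j ∧ dx_i and dx_i ∧ dx_i = 0. For each pair (i, j) with i < j, the coefficient of dx_i ∧ dx_j in alpha ∧ beta is (alpha_i * beta_j - alpha_j * beta_i). Collecting: alpha ∧ beta = (-3) dx ∧ dy + (6) dx ∧ dz.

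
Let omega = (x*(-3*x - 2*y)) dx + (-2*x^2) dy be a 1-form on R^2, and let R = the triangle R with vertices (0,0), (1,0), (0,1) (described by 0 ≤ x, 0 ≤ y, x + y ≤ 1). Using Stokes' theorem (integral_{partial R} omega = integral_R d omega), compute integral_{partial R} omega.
integral_(partial R) omega = -1/3

Stokes: integral_partial_R omega = integral_R d omega with d omega = (∂Q/∂x - ∂P/∂y) dx ∧ dy.
  ∂Q/∂x = -4*x
  ∂P/∂y = -2*x
  integrand = ∂Q/∂x - ∂P/∂y = -2*x.
Integrating over R: integral_0^1 integral_0^{1-x} (-2*x) dy dx = -1/3.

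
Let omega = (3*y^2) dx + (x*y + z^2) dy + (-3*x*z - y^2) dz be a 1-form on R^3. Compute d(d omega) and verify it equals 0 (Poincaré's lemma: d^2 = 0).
d(d omega) = 0

Step 1: d omega = sum_{i<j} (∂f_j/∂x_i - ∂f_i/∂x_j) dx_i ∧ dx_j:
  coeff of dx ∧ dy: -5*y
  coeff of dx ∧ dz: -3*z
  coeff of dy ∧ dz: -2*y - 2*z
Step 2: Apply d again to each 2-form coefficient. The only possible 3-form in R^3 is dx ∧ dy ∧ dz, with coefficient
  ∂(coeff of dy∧dz)/∂x - ∂(coeff of dx∧dz)/∂y + ∂(coeff of dx∧dy)/∂z
  = ∂/∂x (-2*y - 2*z) - ∂/∂y (-3*z) + ∂/∂z (-5*y).
Each of these terms simplifies to sums of mixed partials that cancel in pairs. The result is 0 (by equality of mixed partials for smooth functions — Schwarz / Clairaut).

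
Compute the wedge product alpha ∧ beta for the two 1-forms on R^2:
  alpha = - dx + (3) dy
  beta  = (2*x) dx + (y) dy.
alpha ∧ beta = (-6*x - y) dx ∧ dy

Distribute the wedge, using dx_i ∧ dx_j = -dx_j ∧ dx_i and dx_i ∧ dx_i = 0. For each pair (i, j) with i < j, the coefficient of dx_i ∧ dx_j in alpha ∧ beta is (alpha_i * beta_j - alpha_j * beta_i). Collecting: alpha ∧ beta = (-6*x - y) dx ∧ dy.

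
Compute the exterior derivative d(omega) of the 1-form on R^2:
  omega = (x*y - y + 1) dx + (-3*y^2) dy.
d(omega) = (1 - x) dx ∧ dy

For a 1-form omega = sum_i f_i dx_i, the exterior derivative is
  d(omega) = sum_{i < j} (∂f_j/∂x_i - ∂f_i/∂x_j) dx_i ∧ dx_j.
  coefficient of dx ∧ dy: ∂f_2/∂x - ∂f_1/∂y = ∂(-3*y^2)/∂x - ∂(x*y - y + 1)/∂y = 1 - x
Assembling: d(omega) = (1 - x) dx ∧ dy.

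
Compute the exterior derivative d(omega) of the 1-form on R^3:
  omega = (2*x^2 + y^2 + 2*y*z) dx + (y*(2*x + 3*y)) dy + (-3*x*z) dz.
d(omega) = (-2*z) dx ∧ dy + (-2*y - 3*z) dx ∧ dz

For a 1-form omega = sum_i f_i dx_i, the exterior derivative is
  d(omega) = sum_{i < j} (∂f_j/∂x_i - ∂f_i/∂x_j) dx_i ∧ dx_j.
  coefficient of dx ∧ dy: ∂f_2/∂x - ∂f_1/∂y = ∂(y*(2*x + 3*y))/∂x - ∂(2*x^2 + y^2 + 2*y*z)/∂y = -2*z
  coefficient of dx ∧ dz: ∂f_3/∂x - ∂f_1/∂z = ∂(-3*x*z)/∂x - ∂(2*x^2 + y^2 + 2*y*z)/∂z = -2*y - 3*z
Assembling: d(omega) = (-2*z) dx ∧ dy + (-2*y - 3*z) dx ∧ dz.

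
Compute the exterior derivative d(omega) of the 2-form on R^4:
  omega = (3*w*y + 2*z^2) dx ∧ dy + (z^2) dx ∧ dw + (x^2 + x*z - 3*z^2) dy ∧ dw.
d(omega) = (4*z) dx ∧ dy ∧ dz + (2*x + 3*y + z) dx ∧ dy ∧ dw + (-2*z) dx ∧ dz ∧ dw + (-x + 6*z) dy ∧ dz ∧ dw

For a 2-form omega = sum_{i<j} g_{ij} dx_i ∧ dx_j, the exterior derivative is
  d(omega) = sum_{i<j} d(g_{ij}) ∧ dx_i ∧ dx_j = sum_{i<j, k} (∂g_{ij}/∂x_k) dx_k ∧ dx_i ∧ dx_j.
Expand each term, using dx_k ∧ dx_i ∧ dx_j = sgn(permutation) dx_{(a)} ∧ dx_{(b)} ∧ dx_{(c)} with (a < b < c) sorted:
  d(3*w*y + 2*z^2) includes (∂/∂z)(3*w*y + 2*z^2) dz = (4*z) dz, which multiplied by dx ∧ dy gives (4*z) dx ∧ dy ∧ dz
  d(3*w*y + 2*z^2) includes (∂/∂w)(3*w*y + 2*z^2) dw = (3*y) dw, which multiplied by dx ∧ dy gives (3*y) dx ∧ dy ∧ dw
  d(z^2) includes (∂/∂z)(z^2) dz = (2*z) dz, which multiplied by dx ∧ dw gives (-2*z) dx ∧ dz ∧ dw
  d(x^2 + x*z - 3*z^2) includes (∂/∂x)(x^2 + x*z - 3*z^2) dx = (2*x + z) dx, which multiplied by dy ∧ dw gives (2*x + z) dx ∧ dy ∧ dw
  d(x^2 + x*z - 3*z^2) includes (∂/∂z)(x^2 + x*z - 3*z^2) dz = (x - 6*z) dz, which multiplied by dy ∧ dw gives (-x + 6*z) dy ∧ dz ∧ dw
Collecting like 3-forms: d(omega) = (4*z) dx ∧ dy ∧ dz + (2*x + 3*y + z) dx ∧ dy ∧ dw + (-2*z) dx ∧ dz ∧ dw + (-x + 6*z) dy ∧ dz ∧ dw.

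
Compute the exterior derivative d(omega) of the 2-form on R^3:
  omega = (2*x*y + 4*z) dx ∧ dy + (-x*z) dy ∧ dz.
d(omega) = (4 - z) dx ∧ dy ∧ dz

For a 2-form omega = sum_{i<j} g_{ij} dx_i ∧ dx_j, the exterior derivative is
  d(omega) = sum_{i<j} d(g_{ij}) ∧ dx_i ∧ dx_j = sum_{i<j, k} (∂g_{ij}/∂x_k) dx_k ∧ dx_i ∧ dx_j.
Expand each term, using dx_k ∧ dx_i ∧ dx_j = sgn(permutation) dx_{(a)} ∧ dx_{(b)} ∧ dx_{(c)} with (a < b < c) sorted:
  d(2*x*y + 4*z) includes (∂/∂z)(2*x*y + 4*z) dz = (4) dz, which multiplied by dx ∧ dy gives (4) dx ∧ dy ∧ dz
  d(-x*z) includes (∂/∂x)(-x*z) dx = (-z) dx, which multiplied by dy ∧ dz gives (-z) dx ∧ dy ∧ dz
Collecting like 3-forms: d(omega) = (4 - z) dx ∧ dy ∧ dz.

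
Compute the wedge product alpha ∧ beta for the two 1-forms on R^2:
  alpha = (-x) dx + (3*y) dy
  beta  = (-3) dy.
alpha ∧ beta = (3*x) dx ∧ dy

Distribute the wedge, using dx_i ∧ dx_j = -dx_j ∧ dx_i and dx_i ∧ dx_i = 0. For each pair (i, j) with i < j, the coefficient of dx_i ∧ dx_j in alpha ∧ beta is (alpha_i * beta_j - alpha_j * beta_i). Collecting: alpha ∧ beta = (3*x) dx ∧ dy.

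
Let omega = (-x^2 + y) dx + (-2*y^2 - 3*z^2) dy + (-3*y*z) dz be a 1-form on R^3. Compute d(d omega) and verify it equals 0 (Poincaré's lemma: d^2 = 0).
d(d omega) = 0

Step 1: d omega = sum_{i<j} (∂f_j/∂x_i - ∂f_i/∂x_j) dx_i ∧ dx_j:
  coeff of dx ∧ dy: -1
  coeff of dx ∧ dz: 0
  coeff of dy ∧ dz: 3*z
Step 2: Apply d again to each 2-form coefficient. The only possible 3-form in R^3 is dx ∧ dy ∧ dz, with coefficient
  ∂(coeff of dy∧dz)/∂x - ∂(coeff of dx∧dz)/∂y + ∂(coeff of dx∧dy)/∂z
  = ∂/∂x (3*z) - ∂/∂y (0) + ∂/∂z (-1).
Each of these terms simplifies to sums of mixed partials that cancel in pairs. The result is 0 (by equality of mixed partials for smooth functions — Schwarz / Clairaut).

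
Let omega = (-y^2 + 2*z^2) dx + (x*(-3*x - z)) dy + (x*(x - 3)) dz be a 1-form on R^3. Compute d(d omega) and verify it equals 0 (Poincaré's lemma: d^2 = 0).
d(d omega) = 0

Step 1: d omega = sum_{i<j} (∂f_j/∂x_i - ∂f_i/∂x_j) dx_i ∧ dx_j:
  coeff of dx ∧ dy: -6*x + 2*y - z
  coeff of dx ∧ dz: 2*x - 4*z - 3
  coeff of dy ∧ dz: x
Step 2: Apply d again to each 2-form coefficient. The only possible 3-form in R^3 is dx ∧ dy ∧ dz, with coefficient
  ∂(coeff of dy∧dz)/∂x - ∂(coeff of dx∧dz)/∂y + ∂(coeff of dx∧dy)/∂z
  = ∂/∂x (x) - ∂/∂y (2*x - 4*z - 3) + ∂/∂z (-6*x + 2*y - z).
Each of these terms simplifies to sums of mixed partials that cancel in pairs. The result is 0 (by equality of mixed partials for smooth functions — Schwarz / Clairaut).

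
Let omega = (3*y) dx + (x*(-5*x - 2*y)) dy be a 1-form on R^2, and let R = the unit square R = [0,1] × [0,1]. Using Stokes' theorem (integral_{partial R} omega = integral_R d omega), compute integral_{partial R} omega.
integral_(partial R) omega = -9

Stokes: integral_partial_R omega = integral_R d omega with d omega = (∂Q/∂x - ∂P/∂y) dx ∧ dy.
  ∂Q/∂x = -10*x - 2*y
  ∂P/∂y = 3
  integrand = ∂Q/∂x - ∂P/∂y = -10*x - 2*y - 3.
Integrating over R: integral_0^1 integral_0^1 (-10*x - 2*y - 3) dx dy = -9.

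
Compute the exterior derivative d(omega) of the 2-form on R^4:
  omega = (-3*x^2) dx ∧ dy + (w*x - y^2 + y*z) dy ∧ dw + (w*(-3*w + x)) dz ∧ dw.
d(omega) = (w) dx ∧ dy ∧ dw + (-y) dy ∧ dz ∧ dw + (w) dx ∧ dz ∧ dw

For a 2-form omega = sum_{i<j} g_{ij} dx_i ∧ dx_j, the exterior derivative is
  d(omega) = sum_{i<j} d(g_{ij}) ∧ dx_i ∧ dx_j = sum_{i<j, k} (∂g_{ij}/∂x_k) dx_k ∧ dx_i ∧ dx_j.
Expand each term, using dx_k ∧ dx_i ∧ dx_j = sgn(permutation) dx_{(a)} ∧ dx_{(b)} ∧ dx_{(c)} with (a < b < c) sorted:
  d(w*x - y^2 + y*z) includes (∂/∂x)(w*x - y^2 + y*z) dx = (w) dx, which multiplied by dy ∧ dw gives (w) dx ∧ dy ∧ dw
  d(w*x - y^2 + y*z) includes (∂/∂z)(w*x - y^2 + y*z) dz = (y) dz, which multiplied by dy ∧ dw gives (-y) dy ∧ dz ∧ dw
  d(w*(-3*w + x)) includes (∂/∂x)(w*(-3*w + x)) dx = (w) dx, which multiplied by dz ∧ dw gives (w) dx ∧ dz ∧ dw
Collecting like 3-forms: d(omega) = (w) dx ∧ dy ∧ dw + (-y) dy ∧ dz ∧ dw + (w) dx ∧ dz ∧ dw.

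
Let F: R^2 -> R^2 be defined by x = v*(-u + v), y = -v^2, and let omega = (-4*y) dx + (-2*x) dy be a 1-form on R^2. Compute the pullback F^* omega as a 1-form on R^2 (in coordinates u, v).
F^* omega = (-4*v^3) du + (v^2*(-8*u + 12*v)) dv

Using F^*(f dg) = (f ∘ F) d(g ∘ F), substitute each coordinate x_i by F_i(u, v) in f_i, and replace dx_i by d F_i = (∂F_i/∂u) du + (∂F_i/∂v) dv.
  For the x component: f_1(F) = 4*v^2; d F_1 = (-v) du + (-u + 2*v) dv
  For the y component: f_2(F) = 2*v*(u - v); d F_2 = (0) du + (-2*v) dv
Combining and collecting du, dv coefficients:
  coeff of du: -4*v^3
  coeff of dv: v^2*(-8*u + 12*v)
F^* omega = (-4*v^3) du + (v^2*(-8*u + 12*v)) dv.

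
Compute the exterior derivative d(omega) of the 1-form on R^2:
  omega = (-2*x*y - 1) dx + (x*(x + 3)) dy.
d(omega) = (4*x + 3) dx ∧ dy

For a 1-form omega = sum_i f_i dx_i, the exterior derivative is
  d(omega) = sum_{i < j} (∂f_j/∂x_i - ∂f_i/∂x_j) dx_i ∧ dx_j.
  coefficient of dx ∧ dy: ∂f_2/∂x - ∂f_1/∂y = ∂(x*(x + 3))/∂x - ∂(-2*x*y - 1)/∂y = 4*x + 3
Assembling: d(omega) = (4*x + 3) dx ∧ dy.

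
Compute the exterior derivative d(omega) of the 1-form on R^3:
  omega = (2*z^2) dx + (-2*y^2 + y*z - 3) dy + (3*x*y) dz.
d(omega) = (3*y - 4*z) dx ∧ dz + (3*x - y) dy ∧ dz

For a 1-form omega = sum_i f_i dx_i, the exterior derivative is
  d(omega) = sum_{i < j} (∂f_j/∂x_i - ∂f_i/∂x_j) dx_i ∧ dx_j.
  coefficient of dx ∧ dz: ∂f_3/∂x - ∂f_1/∂z = ∂(3*x*y)/∂x - ∂(2*z^2)/∂z = 3*y - 4*z
  coefficient of dy ∧ dz: ∂f_3/∂y - ∂f_2/∂z = ∂(3*x*y)/∂y - ∂(-2*y^2 + y*z - 3)/∂z = 3*x - y
Assembling: d(omega) = (3*y - 4*z) dx ∧ dz + (3*x - y) dy ∧ dz.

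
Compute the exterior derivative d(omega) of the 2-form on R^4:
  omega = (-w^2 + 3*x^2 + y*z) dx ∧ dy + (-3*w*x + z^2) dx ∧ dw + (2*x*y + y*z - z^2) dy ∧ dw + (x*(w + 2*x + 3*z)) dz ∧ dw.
d(omega) = (y) dx ∧ dy ∧ dz + (-2*w + 2*y) dx ∧ dy ∧ dw + (w + 4*x + z) dx ∧ dz ∧ dw + (-y + 2*z) dy ∧ dz ∧ dw

For a 2-form omega = sum_{i<j} g_{ij} dx_i ∧ dx_j, the exterior derivative is
  d(omega) = sum_{i<j} d(g_{ij}) ∧ dx_i ∧ dx_j = sum_{i<j, k} (∂g_{ij}/∂x_k) dx_k ∧ dx_i ∧ dx_j.
Expand each term, using dx_k ∧ dx_i ∧ dx_j = sgn(permutation) dx_{(a)} ∧ dx_{(b)} ∧ dx_{(c)} with (a < b < c) sorted:
  d(-w^2 + 3*x^2 + y*z) includes (∂/∂z)(-w^2 + 3*x^2 + y*z) dz = (y) dz, which multiplied by dx ∧ dy gives (y) dx ∧ dy ∧ dz
  d(-w^2 + 3*x^2 + y*z) includes (∂/∂w)(-w^2 + 3*x^2 + y*z) dw = (-2*w) dw, which multiplied by dx ∧ dy gives (-2*w) dx ∧ dy ∧ dw
  d(-3*w*x + z^2) includes (∂/∂z)(-3*w*x + z^2) dz = (2*z) dz, which multiplied by dx ∧ dw gives (-2*z) dx ∧ dz ∧ dw
  d(2*x*y + y*z - z^2) includes (∂/∂x)(2*x*y + y*z - z^2) dx = (2*y) dx, which multiplied by dy ∧ dw gives (2*y) dx ∧ dy ∧ dw
  d(2*x*y + y*z - z^2) includes (∂/∂z)(2*x*y + y*z - z^2) dz = (y - 2*z) dz, which multiplied by dy ∧ dw gives (-y + 2*z) dy ∧ dz ∧ dw
  d(x*(w + 2*x + 3*z)) includes (∂/∂x)(x*(w + 2*x + 3*z)) dx = (w + 4*x + 3*z) dx, which multiplied by dz ∧ dw gives (w + 4*x + 3*z) dx ∧ dz ∧ dw
Collecting like 3-forms: d(omega) = (y) dx ∧ dy ∧ dz + (-2*w + 2*y) dx ∧ dy ∧ dw + (w + 4*x + z) dx ∧ dz ∧ dw + (-y + 2*z) dy ∧ dz ∧ dw.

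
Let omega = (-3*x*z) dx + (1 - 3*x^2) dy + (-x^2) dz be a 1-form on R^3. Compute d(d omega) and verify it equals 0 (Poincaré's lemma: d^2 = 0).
d(d omega) = 0

Step 1: d omega = sum_{i<j} (∂f_j/∂x_i - ∂f_i/∂x_j) dx_i ∧ dx_j:
  coeff of dx ∧ dy: -6*x
  coeff of dx ∧ dz: x
  coeff of dy ∧ dz: 0
Step 2: Apply d again to each 2-form coefficient. The only possible 3-form in R^3 is dx ∧ dy ∧ dz, with coefficient
  ∂(coeff of dy∧dz)/∂x - ∂(coeff of dx∧dz)/∂y + ∂(coeff of dx∧dy)/∂z
  = ∂/∂x (0) - ∂/∂y (x) + ∂/∂z (-6*x).
Each of these terms simplifies to sums of mixed partials that cancel in pairs. The result is 0 (by equality of mixed partials for smooth functions — Schwarz / Clairaut).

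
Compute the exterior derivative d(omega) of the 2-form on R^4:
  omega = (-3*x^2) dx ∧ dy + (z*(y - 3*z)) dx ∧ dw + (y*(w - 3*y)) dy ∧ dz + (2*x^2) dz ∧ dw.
d(omega) = (-z) dx ∧ dy ∧ dw + (4*x - y + 6*z) dx ∧ dz ∧ dw + (y) dy ∧ dz ∧ dw

For a 2-form omega = sum_{i<j} g_{ij} dx_i ∧ dx_j, the exterior derivative is
  d(omega) = sum_{i<j} d(g_{ij}) ∧ dx_i ∧ dx_j = sum_{i<j, k} (∂g_{ij}/∂x_k) dx_k ∧ dx_i ∧ dx_j.
Expand each term, using dx_k ∧ dx_i ∧ dx_j = sgn(permutation) dx_{(a)} ∧ dx_{(b)} ∧ dx_{(c)} with (a < b < c) sorted:
  d(z*(y - 3*z)) includes (∂/∂y)(z*(y - 3*z)) dy = (z) dy, which multiplied by dx ∧ dw gives (-z) dx ∧ dy ∧ dw
  d(z*(y - 3*z)) includes (∂/∂z)(z*(y - 3*z)) dz = (y - 6*z) dz, which multiplied by dx ∧ dw gives (-y + 6*z) dx ∧ dz ∧ dw
  d(y*(w - 3*y)) includes (∂/∂w)(y*(w - 3*y)) dw = (y) dw, which multiplied by dy ∧ dz gives (y) dy ∧ dz ∧ dw
  d(2*x^2) includes (∂/∂x)(2*x^2) dx = (4*x) dx, which multiplied by dz ∧ dw gives (4*x) dx ∧ dz ∧ dw
Collecting like 3-forms: d(omega) = (-z) dx ∧ dy ∧ dw + (4*x - y + 6*z) dx ∧ dz ∧ dw + (y) dy ∧ dz ∧ dw.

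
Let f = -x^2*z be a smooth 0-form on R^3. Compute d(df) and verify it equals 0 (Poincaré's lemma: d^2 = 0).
d(df) = 0

Step 1: df = sum_i (∂f/∂x_i) dx_i = (-2*x*z) dx + (0) dy + (-x^2) dz.
Step 2: Apply d again. Using the 1-form formula, the coefficient of dx ∧ dy in d(df) is ∂^2 f/∂x ∂y - ∂^2 f/∂y ∂x = (0) - (0) = 0 (equality of mixed partials for smooth f).
Similarly for dx ∧ dz and dy ∧ dz — all coefficients vanish. So d(df) = 0.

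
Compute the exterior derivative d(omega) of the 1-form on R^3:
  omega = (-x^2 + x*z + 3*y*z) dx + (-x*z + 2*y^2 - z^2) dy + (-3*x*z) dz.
d(omega) = (-4*z) dx ∧ dy + (-x - 3*y - 3*z) dx ∧ dz + (x + 2*z) dy ∧ dz

For a 1-form omega = sum_i f_i dx_i, the exterior derivative is
  d(omega) = sum_{i < j} (∂f_j/∂x_i - ∂f_i/∂x_j) dx_i ∧ dx_j.
  coefficient of dx ∧ dy: ∂f_2/∂x - ∂f_1/∂y = ∂(-x*z + 2*y^2 - z^2)/∂x - ∂(-x^2 + x*z + 3*y*z)/∂y = -4*z
  coefficient of dx ∧ dz: ∂f_3/∂x - ∂f_1/∂z = ∂(-3*x*z)/∂x - ∂(-x^2 + x*z + 3*y*z)/∂z = -x - 3*y - 3*z
  coefficient of dy ∧ dz: ∂f_3/∂y - ∂f_2/∂z = ∂(-3*x*z)/∂y - ∂(-x*z + 2*y^2 - z^2)/∂z = x + 2*z
Assembling: d(omega) = (-4*z) dx ∧ dy + (-x - 3*y - 3*z) dx ∧ dz + (x + 2*z) dy ∧ dz.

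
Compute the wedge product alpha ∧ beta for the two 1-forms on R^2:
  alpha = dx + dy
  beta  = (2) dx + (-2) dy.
alpha ∧ beta = (-4) dx ∧ dy

Distribute the wedge, using dx_i ∧ dx_j = -dx_j ∧ dx_i and dx_i ∧ dx_i = 0. For each pair (i, j) with i < j, the coefficient of dx_i ∧ dx_j in alpha ∧ beta is (alpha_i * beta_j - alpha_j * beta_i). Collecting: alpha ∧ beta = (-4) dx ∧ dy.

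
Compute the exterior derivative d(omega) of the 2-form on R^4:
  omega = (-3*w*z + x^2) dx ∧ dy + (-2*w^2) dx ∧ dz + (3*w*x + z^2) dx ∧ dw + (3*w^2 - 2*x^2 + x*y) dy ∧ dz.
d(omega) = (-3*w - 4*x + y) dx ∧ dy ∧ dz + (-3*z) dx ∧ dy ∧ dw + (-4*w - 2*z) dx ∧ dz ∧ dw + (6*w) dy ∧ dz ∧ dw

For a 2-form omega = sum_{i<j} g_{ij} dx_i ∧ dx_j, the exterior derivative is
  d(omega) = sum_{i<j} d(g_{ij}) ∧ dx_i ∧ dx_j = sum_{i<j, k} (∂g_{ij}/∂x_k) dx_k ∧ dx_i ∧ dx_j.
Expand each term, using dx_k ∧ dx_i ∧ dx_j = sgn(permutation) dx_{(a)} ∧ dx_{(b)} ∧ dx_{(c)} with (a < b < c) sorted:
  d(-3*w*z + x^2) includes (∂/∂z)(-3*w*z + x^2) dz = (-3*w) dz, which multiplied by dx ∧ dy gives (-3*w) dx ∧ dy ∧ dz
  d(-3*w*z + x^2) includes (∂/∂w)(-3*w*z + x^2) dw = (-3*z) dw, which multiplied by dx ∧ dy gives (-3*z) dx ∧ dy ∧ dw
  d(-2*w^2) includes (∂/∂w)(-2*w^2) dw = (-4*w) dw, which multiplied by dx ∧ dz gives (-4*w) dx ∧ dz ∧ dw
  d(3*w*x + z^2) includes (∂/∂z)(3*w*x + z^2) dz = (2*z) dz, which multiplied by dx ∧ dw gives (-2*z) dx ∧ dz ∧ dw
  d(3*w^2 - 2*x^2 + x*y) includes (∂/∂x)(3*w^2 - 2*x^2 + x*y) dx = (-4*x + y) dx, which multiplied by dy ∧ dz gives (-4*x + y) dx ∧ dy ∧ dz
  d(3*w^2 - 2*x^2 + x*y) includes (∂/∂w)(3*w^2 - 2*x^2 + x*y) dw = (6*w) dw, which multiplied by dy ∧ dz gives (6*w) dy ∧ dz ∧ dw
Collecting like 3-forms: d(omega) = (-3*w - 4*x + y) dx ∧ dy ∧ dz + (-3*z) dx ∧ dy ∧ dw + (-4*w - 2*z) dx ∧ dz ∧ dw + (6*w) dy ∧ dz ∧ dw.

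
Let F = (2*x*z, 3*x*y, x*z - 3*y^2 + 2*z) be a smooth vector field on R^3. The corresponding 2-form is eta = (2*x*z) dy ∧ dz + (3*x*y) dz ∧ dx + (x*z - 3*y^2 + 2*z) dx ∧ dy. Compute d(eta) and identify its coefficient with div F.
d(eta) = (4*x + 2*z + 2) dx ∧ dy ∧ dz; div F = 4*x + 2*z + 2

For a 2-form in R^3 of the form above, applying d gives a 3-form with coefficient ∂P/∂x + ∂Q/∂y + ∂R/∂z:
  ∂P/∂x = 2*z
  ∂Q/∂y = 3*x
  ∂R/∂z = x + 2
Sum = 4*x + 2*z + 2, which is exactly div F.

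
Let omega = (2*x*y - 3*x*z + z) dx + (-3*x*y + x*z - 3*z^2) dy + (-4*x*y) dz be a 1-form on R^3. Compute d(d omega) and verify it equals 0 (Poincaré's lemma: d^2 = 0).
d(d omega) = 0

Step 1: d omega = sum_{i<j} (∂f_j/∂x_i - ∂f_i/∂x_j) dx_i ∧ dx_j:
  coeff of dx ∧ dy: -2*x - 3*y + z
  coeff of dx ∧ dz: 3*x - 4*y - 1
  coeff of dy ∧ dz: -5*x + 6*z
Step 2: Apply d again to each 2-form coefficient. The only possible 3-form in R^3 is dx ∧ dy ∧ dz, with coefficient
  ∂(coeff of dy∧dz)/∂x - ∂(coeff of dx∧dz)/∂y + ∂(coeff of dx∧dy)/∂z
  = ∂/∂x (-5*x + 6*z) - ∂/∂y (3*x - 4*y - 1) + ∂/∂z (-2*x - 3*y + z).
Each of these terms simplifies to sums of mixed partials that cancel in pairs. The result is 0 (by equality of mixed partials for smooth functions — Schwarz / Clairaut).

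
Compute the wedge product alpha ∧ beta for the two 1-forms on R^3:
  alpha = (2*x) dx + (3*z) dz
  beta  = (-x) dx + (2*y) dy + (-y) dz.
alpha ∧ beta = (4*x*y) dx ∧ dy + (x*(-2*y + 3*z)) dx ∧ dz + (-6*y*z) dy ∧ dz

Distribute the wedge, using dx_i ∧ dx_j = -dx_j ∧ dx_i and dx_i ∧ dx_i = 0. For each pair (i, j) with i < j, the coefficient of dx_i ∧ dx_j in alpha ∧ beta is (alpha_i * beta_j - alpha_j * beta_i). Collecting: alpha ∧ beta = (4*x*y) dx ∧ dy + (x*(-2*y + 3*z)) dx ∧ dz + (-6*y*z) dy ∧ dz.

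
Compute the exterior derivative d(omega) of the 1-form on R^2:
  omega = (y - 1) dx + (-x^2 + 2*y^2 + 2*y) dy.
d(omega) = (-2*x - 1) dx ∧ dy

For a 1-form omega = sum_i f_i dx_i, the exterior derivative is
  d(omega) = sum_{i < j} (∂f_j/∂x_i - ∂f_i/∂x_j) dx_i ∧ dx_j.
  coefficient of dx ∧ dy: ∂f_2/∂x - ∂f_1/∂y = ∂(-x^2 + 2*y^2 + 2*y)/∂x - ∂(y - 1)/∂y = -2*x - 1
Assembling: d(omega) = (-2*x - 1) dx ∧ dy.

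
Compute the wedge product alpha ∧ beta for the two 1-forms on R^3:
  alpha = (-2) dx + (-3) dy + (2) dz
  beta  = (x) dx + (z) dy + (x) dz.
alpha ∧ beta = (3*x - 2*z) dx ∧ dy + (-4*x) dx ∧ dz + (-3*x - 2*z) dy ∧ dz

Distribute the wedge, using dx_i ∧ dx_j = -dx_j ∧ dx_i and dx_i ∧ dx_i = 0. For each pair (i, j) with i < j, the coefficient of dx_i ∧ dx_j in alpha ∧ beta is (alpha_i * beta_j - alpha_j * beta_i). Collecting: alpha ∧ beta = (3*x - 2*z) dx ∧ dy + (-4*x) dx ∧ dz + (-3*x - 2*z) dy ∧ dz.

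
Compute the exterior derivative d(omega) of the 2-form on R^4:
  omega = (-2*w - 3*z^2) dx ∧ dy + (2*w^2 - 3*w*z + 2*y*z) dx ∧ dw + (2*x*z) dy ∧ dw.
d(omega) = (-6*z) dx ∧ dy ∧ dz + (-2) dx ∧ dy ∧ dw + (3*w - 2*y) dx ∧ dz ∧ dw + (-2*x) dy ∧ dz ∧ dw

For a 2-form omega = sum_{i<j} g_{ij} dx_i ∧ dx_j, the exterior derivative is
  d(omega) = sum_{i<j} d(g_{ij}) ∧ dx_i ∧ dx_j = sum_{i<j, k} (∂g_{ij}/∂x_k) dx_k ∧ dx_i ∧ dx_j.
Expand each term, using dx_k ∧ dx_i ∧ dx_j = sgn(permutation) dx_{(a)} ∧ dx_{(b)} ∧ dx_{(c)} with (a < b < c) sorted:
  d(-2*w - 3*z^2) includes (∂/∂z)(-2*w - 3*z^2) dz = (-6*z) dz, which multiplied by dx ∧ dy gives (-6*z) dx ∧ dy ∧ dz
  d(-2*w - 3*z^2) includes (∂/∂w)(-2*w - 3*z^2) dw = (-2) dw, which multiplied by dx ∧ dy gives (-2) dx ∧ dy ∧ dw
  d(2*w^2 - 3*w*z + 2*y*z) includes (∂/∂y)(2*w^2 - 3*w*z + 2*y*z) dy = (2*z) dy, which multiplied by dx ∧ dw gives (-2*z) dx ∧ dy ∧ dw
  d(2*w^2 - 3*w*z + 2*y*z) includes (∂/∂z)(2*w^2 - 3*w*z + 2*y*z) dz = (-3*w + 2*y) dz, which multiplied by dx ∧ dw gives (3*w - 2*y) dx ∧ dz ∧ dw
  d(2*x*z) includes (∂/∂x)(2*x*z) dx = (2*z) dx, which multiplied by dy ∧ dw gives (2*z) dx ∧ dy ∧ dw
  d(2*x*z) includes (∂/∂z)(2*x*z) dz = (2*x) dz, which multiplied by dy ∧ dw gives (-2*x) dy ∧ dz ∧ dw
Collecting like 3-forms: d(omega) = (-6*z) dx ∧ dy ∧ dz + (-2) dx ∧ dy ∧ dw + (3*w - 2*y) dx ∧ dz ∧ dw + (-2*x) dy ∧ dz ∧ dw.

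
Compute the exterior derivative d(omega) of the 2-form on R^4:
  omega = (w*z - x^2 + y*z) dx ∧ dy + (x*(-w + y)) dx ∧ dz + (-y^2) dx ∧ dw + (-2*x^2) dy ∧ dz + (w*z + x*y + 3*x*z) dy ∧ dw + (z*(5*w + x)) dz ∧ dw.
d(omega) = (w - 5*x + y) dx ∧ dy ∧ dz + (3*y + 4*z) dx ∧ dy ∧ dw + (-x + z) dx ∧ dz ∧ dw + (-w - 3*x) dy ∧ dz ∧ dw

For a 2-form omega = sum_{i<j} g_{ij} dx_i ∧ dx_j, the exterior derivative is
  d(omega) = sum_{i<j} d(g_{ij}) ∧ dx_i ∧ dx_j = sum_{i<j, k} (∂g_{ij}/∂x_k) dx_k ∧ dx_i ∧ dx_j.
Expand each term, using dx_k ∧ dx_i ∧ dx_j = sgn(permutation) dx_{(a)} ∧ dx_{(b)} ∧ dx_{(c)} with (a < b < c) sorted:
  d(w*z - x^2 + y*z) includes (∂/∂z)(w*z - x^2 + y*z) dz = (w + y) dz, which multiplied by dx ∧ dy gives (w + y) dx ∧ dy ∧ dz
  d(w*z - x^2 + y*z) includes (∂/∂w)(w*z - x^2 + y*z) dw = (z) dw, which multiplied by dx ∧ dy gives (z) dx ∧ dy ∧ dw
  d(x*(-w + y)) includes (∂/∂y)(x*(-w + y)) dy = (x) dy, which multiplied by dx ∧ dz gives (-x) dx ∧ dy ∧ dz
  d(x*(-w + y)) includes (∂/∂w)(x*(-w + y)) dw = (-x) dw, which multiplied by dx ∧ dz gives (-x) dx ∧ dz ∧ dw
  d(-y^2) includes (∂/∂y)(-y^2) dy = (-2*y) dy, which multiplied by dx ∧ dw gives (2*y) dx ∧ dy ∧ dw
  d(-2*x^2) includes (∂/∂x)(-2*x^2) dx = (-4*x) dx, which multiplied by dy ∧ dz gives (-4*x) dx ∧ dy ∧ dz
  d(w*z + x*y + 3*x*z) includes (∂/∂x)(w*z + x*y + 3*x*z) dx = (y + 3*z) dx, which multiplied by dy ∧ dw gives (y + 3*z) dx ∧ dy ∧ dw
  d(w*z + x*y + 3*x*z) includes (∂/∂z)(w*z + x*y + 3*x*z) dz = (w + 3*x) dz, which multiplied by dy ∧ dw gives (-w - 3*x) dy ∧ dz ∧ dw
  d(z*(5*w + x)) includes (∂/∂x)(z*(5*w + x)) dx = (z) dx, which multiplied by dz ∧ dw gives (z) dx ∧ dz ∧ dw
Collecting like 3-forms: d(omega) = (w - 5*x + y) dx ∧ dy ∧ dz + (3*y + 4*z) dx ∧ dy ∧ dw + (-x + z) dx ∧ dz ∧ dw + (-w - 3*x) dy ∧ dz ∧ dw.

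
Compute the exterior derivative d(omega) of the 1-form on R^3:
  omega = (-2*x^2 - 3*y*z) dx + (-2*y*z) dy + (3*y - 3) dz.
d(omega) = (3*z) dx ∧ dy + (3*y) dx ∧ dz + (2*y + 3) dy ∧ dz

For a 1-form omega = sum_i f_i dx_i, the exterior derivative is
  d(omega) = sum_{i < j} (∂f_j/∂x_i - ∂f_i/∂x_j) dx_i ∧ dx_j.
  coefficient of dx ∧ dy: ∂f_2/∂x - ∂f_1/∂y = ∂(-2*y*z)/∂x - ∂(-2*x^2 - 3*y*z)/∂y = 3*z
  coefficient of dx ∧ dz: ∂f_3/∂x - ∂f_1/∂z = ∂(3*y - 3)/∂x - ∂(-2*x^2 - 3*y*z)/∂z = 3*y
  coefficient of dy ∧ dz: ∂f_3/∂y - ∂f_2/∂z = ∂(3*y - 3)/∂y - ∂(-2*y*z)/∂z = 2*y + 3
Assembling: d(omega) = (3*z) dx ∧ dy + (3*y) dx ∧ dz + (2*y + 3) dy ∧ dz.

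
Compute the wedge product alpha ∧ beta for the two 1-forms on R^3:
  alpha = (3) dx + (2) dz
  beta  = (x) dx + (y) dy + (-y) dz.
alpha ∧ beta = (3*y) dx ∧ dy + (-2*x - 3*y) dx ∧ dz + (-2*y) dy ∧ dz

Distribute the wedge, using dx_i ∧ dx_j = -dx_j ∧ dx_i and dx_i ∧ dx_i = 0. For each pair (i, j) with i < j, the coefficient of dx_i ∧ dx_j in alpha ∧ beta is (alpha_i * beta_j - alpha_j * beta_i). Collecting: alpha ∧ beta = (3*y) dx ∧ dy + (-2*x - 3*y) dx ∧ dz + (-2*y) dy ∧ dz.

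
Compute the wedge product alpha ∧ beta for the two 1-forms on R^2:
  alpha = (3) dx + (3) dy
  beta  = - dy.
alpha ∧ beta = (-3) dx ∧ dy

Distribute the wedge, using dx_i ∧ dx_j = -dx_j ∧ dx_i and dx_i ∧ dx_i = 0. For each pair (i, j) with i < j, the coefficient of dx_i ∧ dx_j in alpha ∧ beta is (alpha_i * beta_j - alpha_j * beta_i). Collecting: alpha ∧ beta = (-3) dx ∧ dy.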